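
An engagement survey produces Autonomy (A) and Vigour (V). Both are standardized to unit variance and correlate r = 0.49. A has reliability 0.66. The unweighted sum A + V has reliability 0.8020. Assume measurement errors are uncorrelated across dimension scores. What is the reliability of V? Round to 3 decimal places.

0.750

Var(A+V) = 2 + 2·0.49 = 2.980.
True-score variance = ρ_A + ρ_V + 2·0.49, so 0.8020 = (0.66 + ρ_V + 0.98) / 2.980.
ρ_V = 0.8020·2.980 − 0.66 − 0.98 = 0.750.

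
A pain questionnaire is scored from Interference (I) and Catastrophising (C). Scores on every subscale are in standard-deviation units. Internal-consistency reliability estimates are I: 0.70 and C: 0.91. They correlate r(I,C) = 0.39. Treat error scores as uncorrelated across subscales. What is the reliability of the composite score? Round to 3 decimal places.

Var(I+C) = 2 + 2·[0.39] = 2 + 0.78 = 2.78.
With uncorrelated errors the cross-covariances are all true-score covariance, so they carry over unchanged; only the diagonal terms shrink to ρᵢσᵢ².
True-score variance = [0.70 + 0.91] + 0.78 = 1.61 + 0.78 = 2.39.
Reliability = 2.39 / 2.78 = 0.860.

0.860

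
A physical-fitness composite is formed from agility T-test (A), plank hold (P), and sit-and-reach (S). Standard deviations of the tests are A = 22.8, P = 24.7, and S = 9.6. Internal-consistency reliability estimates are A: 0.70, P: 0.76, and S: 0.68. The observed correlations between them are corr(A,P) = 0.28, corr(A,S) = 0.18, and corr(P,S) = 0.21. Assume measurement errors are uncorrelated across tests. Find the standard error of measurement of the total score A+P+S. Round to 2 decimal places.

Var(total) = 1222.09 + 493.757 = 1715.85.
True-score variance = 890.225 + 493.757 = 1383.98, so reliability = 0.8066.
Error variance = 1715.85 − 1383.98 = 331.865; SEM = √331.865 = 18.22.

18.22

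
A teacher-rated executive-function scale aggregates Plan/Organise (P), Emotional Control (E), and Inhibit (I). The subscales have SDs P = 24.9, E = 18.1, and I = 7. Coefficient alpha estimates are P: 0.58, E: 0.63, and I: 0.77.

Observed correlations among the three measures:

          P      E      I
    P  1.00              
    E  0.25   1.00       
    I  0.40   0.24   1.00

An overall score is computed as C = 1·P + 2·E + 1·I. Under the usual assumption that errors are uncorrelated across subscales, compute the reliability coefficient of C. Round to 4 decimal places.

0.7189

Var(C) = 24.9² + 2²·18.1² + 7² + 2·[2·24.9·18.1·0.25 + 24.9·7·0.40 + 2·18.1·7·0.24] = 1979.45 + 711.762 = 2691.21.
With uncorrelated errors the cross-covariances are all true-score covariance, so they carry over unchanged; only the diagonal terms shrink to ρᵢσᵢ².
True-score variance = [24.9²·0.58 + 2²·18.1²·0.63 + 7²·0.77] + 711.762 = 1222.91 + 711.762 = 1934.67.
Reliability = 1934.67 / 2691.21 = 0.7189.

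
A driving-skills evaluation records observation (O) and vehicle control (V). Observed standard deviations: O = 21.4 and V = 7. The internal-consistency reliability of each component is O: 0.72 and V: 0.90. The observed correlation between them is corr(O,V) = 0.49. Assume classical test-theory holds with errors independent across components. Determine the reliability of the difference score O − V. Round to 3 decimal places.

Var(O−V) = 21.4² + 7² − 2·21.4·7·0.49 = 506.96 − 146.804 = 360.156.
With uncorrelated errors the cross-covariances are all true-score covariance, so they carry over unchanged; only the diagonal terms shrink to ρᵢσᵢ².
True-score variance = [21.4²·0.72 + 7²·0.90] − 146.804 = 373.831 − 146.804 = 227.027.
Reliability = 227.027 / 360.156 = 0.630.

0.630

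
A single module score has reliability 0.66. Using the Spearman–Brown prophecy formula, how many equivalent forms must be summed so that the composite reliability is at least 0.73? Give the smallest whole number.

k ≥ ρ*(1−ρ₁)/(ρ₁(1−ρ*)) = 0.73·0.34 / (0.66·0.27) = 1.393.
Smallest integer k = 2.

2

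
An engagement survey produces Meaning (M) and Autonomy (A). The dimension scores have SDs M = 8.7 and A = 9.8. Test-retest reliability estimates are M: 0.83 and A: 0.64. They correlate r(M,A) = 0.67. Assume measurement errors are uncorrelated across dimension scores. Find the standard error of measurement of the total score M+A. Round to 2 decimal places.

Var(total) = 171.73 + 114.248 = 285.978.
True-score variance = 124.288 + 114.248 = 238.537, so reliability = 0.8341.
Error variance = 285.978 − 238.537 = 47.4417; SEM = √47.4417 = 6.89.

6.89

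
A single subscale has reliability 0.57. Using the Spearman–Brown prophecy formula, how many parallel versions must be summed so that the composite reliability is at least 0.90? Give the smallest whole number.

k ≥ ρ*(1−ρ₁)/(ρ₁(1−ρ*)) = 0.90·0.43 / (0.57·0.10) = 6.789.
Smallest integer k = 7.

7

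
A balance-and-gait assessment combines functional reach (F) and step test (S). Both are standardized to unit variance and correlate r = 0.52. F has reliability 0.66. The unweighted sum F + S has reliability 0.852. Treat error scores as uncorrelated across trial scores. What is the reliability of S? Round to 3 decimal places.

Var(F+S) = 2 + 2·0.52 = 3.040.
True-score variance = ρ_F + ρ_S + 2·0.52, so 0.852 = (0.66 + ρ_S + 1.04) / 3.040.
ρ_S = 0.852·3.040 − 0.66 − 1.04 = 0.890.

0.890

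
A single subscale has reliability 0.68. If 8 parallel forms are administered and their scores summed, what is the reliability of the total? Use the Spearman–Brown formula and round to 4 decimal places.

0.9444

ρ_k = kρ / (1 + (k−1)ρ) = 8·0.68 / (1 + 7·0.68) = 5.440 / 5.760 = 0.9444.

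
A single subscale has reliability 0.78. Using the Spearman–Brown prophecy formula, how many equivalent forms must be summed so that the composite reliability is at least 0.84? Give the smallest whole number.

2

k ≥ ρ*(1−ρ₁)/(ρ₁(1−ρ*)) = 0.84·0.22 / (0.78·0.16) = 1.481.
Smallest integer k = 2.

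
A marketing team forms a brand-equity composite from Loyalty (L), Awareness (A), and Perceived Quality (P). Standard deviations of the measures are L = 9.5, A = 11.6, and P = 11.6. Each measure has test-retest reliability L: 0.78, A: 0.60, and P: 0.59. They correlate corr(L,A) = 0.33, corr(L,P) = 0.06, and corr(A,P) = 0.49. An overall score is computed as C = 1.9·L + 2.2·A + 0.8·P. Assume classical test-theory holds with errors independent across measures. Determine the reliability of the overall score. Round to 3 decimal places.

0.773

Var(C) = 1.9²·9.5² + 2.2²·11.6² + 0.8²·11.6² + 2·[4.18·9.5·11.6·0.33 + 1.52·9.5·11.6·0.06 + 1.76·11.6·11.6·0.49] = 1063.19 + 556.209 = 1619.4.
Because errors are independent across components, Cov(Tᵢ,Tⱼ) = Cov(Xᵢ,Xⱼ); the off-diagonal part of the true-score variance is the same as above.
True-score variance = [1.9²·9.5²·0.78 + 2.2²·11.6²·0.60 + 0.8²·11.6²·0.59] + 556.209 = 695.698 + 556.209 = 1251.91.
Reliability = 1251.91 / 1619.4 = 0.773.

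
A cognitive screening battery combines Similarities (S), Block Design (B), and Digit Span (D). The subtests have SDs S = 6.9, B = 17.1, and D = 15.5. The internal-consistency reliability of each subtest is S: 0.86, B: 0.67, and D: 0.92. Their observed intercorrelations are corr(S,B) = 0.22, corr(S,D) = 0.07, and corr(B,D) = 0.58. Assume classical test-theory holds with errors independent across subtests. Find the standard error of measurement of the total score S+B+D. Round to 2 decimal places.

Var(total) = 580.27 + 374.347 = 954.617.
True-score variance = 457.889 + 374.347 = 832.236, so reliability = 0.8718.
Error variance = 954.617 − 832.236 = 122.381; SEM = √122.381 = 11.06.

11.06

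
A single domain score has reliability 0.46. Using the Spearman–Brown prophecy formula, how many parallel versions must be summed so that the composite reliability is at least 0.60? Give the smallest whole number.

k ≥ ρ*(1−ρ₁)/(ρ₁(1−ρ*)) = 0.60·0.54 / (0.46·0.40) = 1.761.
Smallest integer k = 2.

2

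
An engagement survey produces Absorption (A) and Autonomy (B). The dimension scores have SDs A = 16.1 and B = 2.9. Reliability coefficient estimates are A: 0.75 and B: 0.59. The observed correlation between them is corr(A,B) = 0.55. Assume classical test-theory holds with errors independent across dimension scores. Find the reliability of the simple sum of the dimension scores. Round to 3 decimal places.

Var(A+B) = 16.1² + 2.9² + 2·[16.1·2.9·0.55] = 267.62 + 51.359 = 318.979.
Under uncorrelated errors the observed covariances equal the true-score covariances, so only the own-variance terms attenuate.
True-score variance = [16.1²·0.75 + 2.9²·0.59] + 51.359 = 199.369 + 51.359 = 250.728.
Reliability = 250.728 / 318.979 = 0.786.

0.786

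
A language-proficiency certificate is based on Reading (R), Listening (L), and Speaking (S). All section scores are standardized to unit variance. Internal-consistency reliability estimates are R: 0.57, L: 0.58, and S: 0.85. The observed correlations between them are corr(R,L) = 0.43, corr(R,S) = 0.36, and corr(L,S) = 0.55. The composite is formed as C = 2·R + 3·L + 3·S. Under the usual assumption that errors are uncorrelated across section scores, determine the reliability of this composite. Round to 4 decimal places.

Var(C) = 2² + 3² + 3² + 2·[6·0.43 + 6·0.36 + 9·0.55] = 22 + 19.38 = 41.38.
Because errors are independent across components, Cov(Tᵢ,Tⱼ) = Cov(Xᵢ,Xⱼ); the off-diagonal part of the true-score variance is the same as above.
True-score variance = [2²·0.57 + 3²·0.58 + 3²·0.85] + 19.38 = 15.15 + 19.38 = 34.53.
Reliability = 34.53 / 41.38 = 0.8345.

0.8345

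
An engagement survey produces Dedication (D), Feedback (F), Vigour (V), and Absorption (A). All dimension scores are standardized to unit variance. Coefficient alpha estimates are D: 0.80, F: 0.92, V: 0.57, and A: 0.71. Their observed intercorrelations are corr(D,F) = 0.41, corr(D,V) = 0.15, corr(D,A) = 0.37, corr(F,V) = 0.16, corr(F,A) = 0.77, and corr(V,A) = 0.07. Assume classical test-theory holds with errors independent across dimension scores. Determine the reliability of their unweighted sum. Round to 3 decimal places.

0.873

Var(D+F+V+A) = 4 + 2·[0.41 + 0.15 + 0.37 + 0.16 + 0.77 + 0.07] = 4 + 3.86 = 7.86.
Because errors are independent across components, Cov(Tᵢ,Tⱼ) = Cov(Xᵢ,Xⱼ); the off-diagonal part of the true-score variance is the same as above.
True-score variance = [0.80 + 0.92 + 0.57 + 0.71] + 3.86 = 3 + 3.86 = 6.86.
Reliability = 6.86 / 7.86 = 0.873.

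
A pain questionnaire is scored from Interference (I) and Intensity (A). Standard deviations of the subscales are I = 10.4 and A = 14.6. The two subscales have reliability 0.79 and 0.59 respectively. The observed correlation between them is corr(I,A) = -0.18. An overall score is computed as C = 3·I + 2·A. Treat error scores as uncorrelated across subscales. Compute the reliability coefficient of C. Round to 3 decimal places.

0.630

Var(C) = 3²·10.4² + 2²·14.6² + 2·[6·10.4·14.6·(-0.18)] = 1826.08 − 327.974 = 1498.11.
Under uncorrelated errors the observed covariances equal the true-score covariances, so only the own-variance terms attenuate.
True-score variance = [3²·10.4²·0.79 + 2²·14.6²·0.59] − 327.974 = 1272.08 − 327.974 = 944.101.
Reliability = 944.101 / 1498.11 = 0.630.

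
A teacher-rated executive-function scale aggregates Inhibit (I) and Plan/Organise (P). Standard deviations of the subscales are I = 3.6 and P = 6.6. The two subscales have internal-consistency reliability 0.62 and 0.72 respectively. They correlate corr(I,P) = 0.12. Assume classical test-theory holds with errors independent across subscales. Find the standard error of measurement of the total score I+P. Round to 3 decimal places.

Var(total) = 56.52 + 5.7024 = 62.2224.
True-score variance = 39.3984 + 5.7024 = 45.1008, so reliability = 0.7248.
Error variance = 62.2224 − 45.1008 = 17.1216; SEM = √17.1216 = 4.138.

4.138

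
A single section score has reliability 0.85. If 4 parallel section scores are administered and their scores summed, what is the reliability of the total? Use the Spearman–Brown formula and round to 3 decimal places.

0.958

ρ_k = kρ / (1 + (k−1)ρ) = 4·0.85 / (1 + 3·0.85) = 3.400 / 3.550 = 0.958.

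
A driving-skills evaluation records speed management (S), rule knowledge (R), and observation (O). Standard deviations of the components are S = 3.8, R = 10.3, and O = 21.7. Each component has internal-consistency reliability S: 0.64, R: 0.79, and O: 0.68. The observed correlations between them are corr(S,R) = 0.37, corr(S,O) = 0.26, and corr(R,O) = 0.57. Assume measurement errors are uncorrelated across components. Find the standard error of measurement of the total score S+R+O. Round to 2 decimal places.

Var(total) = 591.42 + 326.644 = 918.064.
True-score variance = 413.258 + 326.644 = 739.902, so reliability = 0.8059.
Error variance = 918.064 − 739.902 = 178.162; SEM = √178.162 = 13.35.

13.35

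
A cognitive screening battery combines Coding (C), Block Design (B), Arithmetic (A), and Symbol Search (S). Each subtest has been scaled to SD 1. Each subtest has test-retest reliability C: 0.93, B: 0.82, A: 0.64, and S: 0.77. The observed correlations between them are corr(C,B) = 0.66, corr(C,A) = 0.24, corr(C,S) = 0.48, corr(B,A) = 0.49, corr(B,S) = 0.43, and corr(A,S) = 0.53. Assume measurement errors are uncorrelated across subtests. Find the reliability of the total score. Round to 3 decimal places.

0.913

Var(C+B+A+S) = 4 + 2·[0.66 + 0.24 + 0.48 + 0.49 + 0.43 + 0.53] = 4 + 5.66 = 9.66.
Because errors are independent across components, Cov(Tᵢ,Tⱼ) = Cov(Xᵢ,Xⱼ); the off-diagonal part of the true-score variance is the same as above.
True-score variance = [0.93 + 0.82 + 0.64 + 0.77] + 5.66 = 3.16 + 5.66 = 8.82.
Reliability = 8.82 / 9.66 = 0.913.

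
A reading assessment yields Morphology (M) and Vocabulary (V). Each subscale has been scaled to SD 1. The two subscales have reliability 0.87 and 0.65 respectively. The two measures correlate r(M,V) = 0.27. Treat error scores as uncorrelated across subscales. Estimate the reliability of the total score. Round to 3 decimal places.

Var(M+V) = 2 + 2·[0.27] = 2 + 0.54 = 2.54.
Because errors are independent across components, Cov(Tᵢ,Tⱼ) = Cov(Xᵢ,Xⱼ); the off-diagonal part of the true-score variance is the same as above.
True-score variance = [0.87 + 0.65] + 0.54 = 1.52 + 0.54 = 2.06.
Reliability = 2.06 / 2.54 = 0.811.

0.811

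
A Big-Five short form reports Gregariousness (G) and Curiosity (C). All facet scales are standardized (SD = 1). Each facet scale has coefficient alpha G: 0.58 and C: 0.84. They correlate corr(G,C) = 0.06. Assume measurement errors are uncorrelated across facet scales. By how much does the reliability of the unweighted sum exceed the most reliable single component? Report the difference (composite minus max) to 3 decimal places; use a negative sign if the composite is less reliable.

Var(sum) = 2 + 0.12 = 2.12; true-score variance = 1.42 + 0.12 = 1.54; composite reliability = 0.7264.
Max component reliability = 0.8400.
Difference = 0.7264 − 0.8400 = -0.114.

-0.114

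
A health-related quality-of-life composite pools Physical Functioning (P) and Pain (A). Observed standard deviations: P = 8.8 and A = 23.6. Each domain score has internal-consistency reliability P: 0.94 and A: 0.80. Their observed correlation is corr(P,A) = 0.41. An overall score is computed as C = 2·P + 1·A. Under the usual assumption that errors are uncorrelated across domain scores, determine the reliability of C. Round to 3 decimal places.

0.892

Var(C) = 2²·8.8² + 23.6² + 2·[2·8.8·23.6·0.41] = 866.72 + 340.595 = 1207.32.
Under uncorrelated errors the observed covariances equal the true-score covariances, so only the own-variance terms attenuate.
True-score variance = [2²·8.8²·0.94 + 23.6²·0.80] + 340.595 = 736.742 + 340.595 = 1077.34.
Reliability = 1077.34 / 1207.32 = 0.892.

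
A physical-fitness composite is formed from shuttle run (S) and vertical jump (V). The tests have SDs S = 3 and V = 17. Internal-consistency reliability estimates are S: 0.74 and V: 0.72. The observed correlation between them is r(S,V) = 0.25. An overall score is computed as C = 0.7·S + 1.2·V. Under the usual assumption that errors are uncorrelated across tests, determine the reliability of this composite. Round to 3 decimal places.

0.734

Var(C) = 0.7²·3² + 1.2²·17² + 2·[0.84·3·17·0.25] = 420.57 + 21.42 = 441.99.
Because errors are independent across components, Cov(Tᵢ,Tⱼ) = Cov(Xᵢ,Xⱼ); the off-diagonal part of the true-score variance is the same as above.
True-score variance = [0.7²·3²·0.74 + 1.2²·17²·0.72] + 21.42 = 302.899 + 21.42 = 324.319.
Reliability = 324.319 / 441.99 = 0.734.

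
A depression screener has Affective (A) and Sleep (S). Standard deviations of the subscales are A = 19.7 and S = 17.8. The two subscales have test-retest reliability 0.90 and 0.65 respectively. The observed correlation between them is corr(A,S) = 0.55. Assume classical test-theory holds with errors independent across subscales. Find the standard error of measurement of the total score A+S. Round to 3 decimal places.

12.235

Var(total) = 704.93 + 385.726 = 1090.66.
True-score variance = 555.227 + 385.726 = 940.953, so reliability = 0.8627.
Error variance = 1090.66 − 940.953 = 149.703; SEM = √149.703 = 12.235.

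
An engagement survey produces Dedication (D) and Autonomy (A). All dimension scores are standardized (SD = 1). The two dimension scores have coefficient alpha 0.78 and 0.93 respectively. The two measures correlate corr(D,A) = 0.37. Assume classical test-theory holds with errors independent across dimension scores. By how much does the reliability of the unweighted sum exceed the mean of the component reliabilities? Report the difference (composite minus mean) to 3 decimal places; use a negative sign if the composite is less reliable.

Var(sum) = 2 + 0.74 = 2.74; true-score variance = 1.71 + 0.74 = 2.45; composite reliability = 0.8942.
Mean component reliability = 0.8550.
Difference = 0.8942 − 0.8550 = 0.039.

0.039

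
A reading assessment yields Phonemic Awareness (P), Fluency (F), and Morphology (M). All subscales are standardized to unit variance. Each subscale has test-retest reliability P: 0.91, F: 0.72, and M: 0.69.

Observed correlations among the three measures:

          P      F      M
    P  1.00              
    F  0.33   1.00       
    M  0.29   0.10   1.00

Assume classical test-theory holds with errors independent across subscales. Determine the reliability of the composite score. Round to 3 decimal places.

0.847

Var(P+F+M) = 3 + 2·[0.33 + 0.29 + 0.10] = 3 + 1.44 = 4.44.
Because errors are independent across components, Cov(Tᵢ,Tⱼ) = Cov(Xᵢ,Xⱼ); the off-diagonal part of the true-score variance is the same as above.
True-score variance = [0.91 + 0.72 + 0.69] + 1.44 = 2.32 + 1.44 = 3.76.
Reliability = 3.76 / 4.44 = 0.847.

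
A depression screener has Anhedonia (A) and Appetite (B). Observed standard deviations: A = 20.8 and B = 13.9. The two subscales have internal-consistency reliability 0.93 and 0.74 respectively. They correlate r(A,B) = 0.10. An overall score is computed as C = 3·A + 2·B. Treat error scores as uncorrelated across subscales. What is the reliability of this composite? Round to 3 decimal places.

0.906

Var(C) = 3²·20.8² + 2²·13.9² + 2·[6·20.8·13.9·0.10] = 4666.6 + 346.944 = 5013.54.
Under uncorrelated errors the observed covariances equal the true-score covariances, so only the own-variance terms attenuate.
True-score variance = [3²·20.8²·0.93 + 2²·13.9²·0.74] + 346.944 = 4193.1 + 346.944 = 4540.04.
Reliability = 4540.04 / 5013.54 = 0.906.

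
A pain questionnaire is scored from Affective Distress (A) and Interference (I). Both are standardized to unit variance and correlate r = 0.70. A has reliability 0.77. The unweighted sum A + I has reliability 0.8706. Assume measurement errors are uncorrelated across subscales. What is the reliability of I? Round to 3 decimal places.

Var(A+I) = 2 + 2·0.70 = 3.400.
True-score variance = ρ_A + ρ_I + 2·0.70, so 0.8706 = (0.77 + ρ_I + 1.40) / 3.400.
ρ_I = 0.8706·3.400 − 0.77 − 1.40 = 0.790.

0.790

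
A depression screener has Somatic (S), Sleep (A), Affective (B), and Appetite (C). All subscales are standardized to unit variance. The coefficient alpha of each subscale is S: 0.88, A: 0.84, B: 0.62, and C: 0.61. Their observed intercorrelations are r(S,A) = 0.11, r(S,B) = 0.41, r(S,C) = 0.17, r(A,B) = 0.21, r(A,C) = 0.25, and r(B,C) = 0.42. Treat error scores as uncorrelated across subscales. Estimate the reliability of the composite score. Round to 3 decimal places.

0.853

Var(S+A+B+C) = 4 + 2·[0.11 + 0.41 + 0.17 + 0.21 + 0.25 + 0.42] = 4 + 3.14 = 7.14.
With uncorrelated errors the cross-covariances are all true-score covariance, so they carry over unchanged; only the diagonal terms shrink to ρᵢσᵢ².
True-score variance = [0.88 + 0.84 + 0.62 + 0.61] + 3.14 = 2.95 + 3.14 = 6.09.
Reliability = 6.09 / 7.14 = 0.853.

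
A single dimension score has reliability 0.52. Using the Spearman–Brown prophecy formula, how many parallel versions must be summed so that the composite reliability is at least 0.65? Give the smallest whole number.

k ≥ ρ*(1−ρ₁)/(ρ₁(1−ρ*)) = 0.65·0.48 / (0.52·0.35) = 1.714.
Smallest integer k = 2.

2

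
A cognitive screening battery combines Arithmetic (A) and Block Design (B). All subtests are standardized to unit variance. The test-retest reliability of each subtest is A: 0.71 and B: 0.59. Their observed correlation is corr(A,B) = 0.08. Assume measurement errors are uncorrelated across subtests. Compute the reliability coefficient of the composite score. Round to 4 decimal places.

Var(A+B) = 2 + 2·[0.08] = 2 + 0.16 = 2.16.
Under uncorrelated errors the observed covariances equal the true-score covariances, so only the own-variance terms attenuate.
True-score variance = [0.71 + 0.59] + 0.16 = 1.3 + 0.16 = 1.46.
Reliability = 1.46 / 2.16 = 0.6759.

0.6759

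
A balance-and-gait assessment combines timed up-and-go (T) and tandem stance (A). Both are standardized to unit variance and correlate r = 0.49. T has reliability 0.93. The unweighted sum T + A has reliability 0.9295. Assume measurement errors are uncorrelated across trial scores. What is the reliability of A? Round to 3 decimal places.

Var(T+A) = 2 + 2·0.49 = 2.980.
True-score variance = ρ_T + ρ_A + 2·0.49, so 0.9295 = (0.93 + ρ_A + 0.98) / 2.980.
ρ_A = 0.9295·2.980 − 0.93 − 0.98 = 0.860.

0.860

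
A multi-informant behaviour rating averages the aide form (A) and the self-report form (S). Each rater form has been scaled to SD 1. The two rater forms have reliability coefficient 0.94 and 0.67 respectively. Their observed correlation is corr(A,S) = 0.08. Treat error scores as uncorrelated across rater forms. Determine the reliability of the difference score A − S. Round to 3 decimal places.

0.788

Var(A−S) = 1 + 1 − 2·0.08 = 2 − 0.16 = 1.84.
Because errors are independent across components, Cov(Tᵢ,Tⱼ) = Cov(Xᵢ,Xⱼ); the off-diagonal part of the true-score variance is the same as above.
True-score variance = [0.94 + 0.67] − 0.16 = 1.61 − 0.16 = 1.45.
Reliability = 1.45 / 1.84 = 0.788.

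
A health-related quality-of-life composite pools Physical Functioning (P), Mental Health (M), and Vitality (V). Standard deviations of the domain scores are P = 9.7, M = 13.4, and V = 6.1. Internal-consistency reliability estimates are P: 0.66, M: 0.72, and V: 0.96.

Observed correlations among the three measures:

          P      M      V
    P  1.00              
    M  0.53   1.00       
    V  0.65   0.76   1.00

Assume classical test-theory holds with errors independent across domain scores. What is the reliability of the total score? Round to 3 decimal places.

Var(P+M+V) = 9.7² + 13.4² + 6.1² + 2·[9.7·13.4·0.53 + 9.7·6.1·0.65 + 13.4·6.1·0.76] = 310.86 + 338.945 = 649.805.
With uncorrelated errors the cross-covariances are all true-score covariance, so they carry over unchanged; only the diagonal terms shrink to ρᵢσᵢ².
True-score variance = [9.7²·0.66 + 13.4²·0.72 + 6.1²·0.96] + 338.945 = 227.104 + 338.945 = 566.049.
Reliability = 566.049 / 649.805 = 0.871.

0.871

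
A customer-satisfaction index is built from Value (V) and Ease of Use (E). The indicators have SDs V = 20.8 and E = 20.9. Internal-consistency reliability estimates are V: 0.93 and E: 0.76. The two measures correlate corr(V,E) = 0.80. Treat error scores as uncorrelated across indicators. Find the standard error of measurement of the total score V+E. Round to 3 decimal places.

11.624

Var(total) = 869.45 + 695.552 = 1565.
True-score variance = 734.331 + 695.552 = 1429.88, so reliability = 0.9137.
Error variance = 1565 − 1429.88 = 135.119; SEM = √135.119 = 11.624.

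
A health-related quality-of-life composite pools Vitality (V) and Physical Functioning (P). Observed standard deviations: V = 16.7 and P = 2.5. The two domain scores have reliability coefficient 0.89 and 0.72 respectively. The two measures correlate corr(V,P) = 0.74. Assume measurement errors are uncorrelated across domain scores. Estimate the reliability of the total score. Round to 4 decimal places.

Var(V+P) = 16.7² + 2.5² + 2·[16.7·2.5·0.74] = 285.14 + 61.79 = 346.93.
Because errors are independent across components, Cov(Tᵢ,Tⱼ) = Cov(Xᵢ,Xⱼ); the off-diagonal part of the true-score variance is the same as above.
True-score variance = [16.7²·0.89 + 2.5²·0.72] + 61.79 = 252.712 + 61.79 = 314.502.
Reliability = 314.502 / 346.93 = 0.9065.

0.9065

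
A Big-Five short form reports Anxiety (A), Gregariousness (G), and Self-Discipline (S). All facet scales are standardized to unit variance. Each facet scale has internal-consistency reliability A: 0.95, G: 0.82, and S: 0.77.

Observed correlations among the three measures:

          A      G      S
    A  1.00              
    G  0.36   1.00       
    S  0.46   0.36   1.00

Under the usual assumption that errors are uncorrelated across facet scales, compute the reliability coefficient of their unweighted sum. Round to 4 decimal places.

0.9142

Var(A+G+S) = 3 + 2·[0.36 + 0.46 + 0.36] = 3 + 2.36 = 5.36.
With uncorrelated errors the cross-covariances are all true-score covariance, so they carry over unchanged; only the diagonal terms shrink to ρᵢσᵢ².
True-score variance = [0.95 + 0.82 + 0.77] + 2.36 = 2.54 + 2.36 = 4.9.
Reliability = 4.9 / 5.36 = 0.9142.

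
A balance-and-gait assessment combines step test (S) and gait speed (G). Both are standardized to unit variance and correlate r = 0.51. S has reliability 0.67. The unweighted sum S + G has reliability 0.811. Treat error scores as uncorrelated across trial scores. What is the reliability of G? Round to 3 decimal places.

Var(S+G) = 2 + 2·0.51 = 3.020.
True-score variance = ρ_S + ρ_G + 2·0.51, so 0.811 = (0.67 + ρ_G + 1.02) / 3.020.
ρ_G = 0.811·3.020 − 0.67 − 1.02 = 0.759.

0.759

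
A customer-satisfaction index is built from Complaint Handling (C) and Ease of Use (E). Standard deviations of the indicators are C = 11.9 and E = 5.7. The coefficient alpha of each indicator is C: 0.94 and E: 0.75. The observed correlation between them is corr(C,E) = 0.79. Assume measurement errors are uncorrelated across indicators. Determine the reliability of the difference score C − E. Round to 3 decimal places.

Var(C−E) = 11.9² + 5.7² − 2·11.9·5.7·0.79 = 174.1 − 107.171 = 66.9286.
Under uncorrelated errors the observed covariances equal the true-score covariances, so only the own-variance terms attenuate.
True-score variance = [11.9²·0.94 + 5.7²·0.75] − 107.171 = 157.481 − 107.171 = 50.3095.
Reliability = 50.3095 / 66.9286 = 0.752.

0.752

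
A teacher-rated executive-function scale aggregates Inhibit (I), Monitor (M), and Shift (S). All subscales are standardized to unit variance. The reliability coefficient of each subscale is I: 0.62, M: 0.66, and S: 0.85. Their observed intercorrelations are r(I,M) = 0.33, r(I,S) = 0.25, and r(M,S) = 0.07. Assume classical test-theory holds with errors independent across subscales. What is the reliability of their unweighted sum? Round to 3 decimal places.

Var(I+M+S) = 3 + 2·[0.33 + 0.25 + 0.07] = 3 + 1.3 = 4.3.
Because errors are independent across components, Cov(Tᵢ,Tⱼ) = Cov(Xᵢ,Xⱼ); the off-diagonal part of the true-score variance is the same as above.
True-score variance = [0.62 + 0.66 + 0.85] + 1.3 = 2.13 + 1.3 = 3.43.
Reliability = 3.43 / 4.3 = 0.798.

0.798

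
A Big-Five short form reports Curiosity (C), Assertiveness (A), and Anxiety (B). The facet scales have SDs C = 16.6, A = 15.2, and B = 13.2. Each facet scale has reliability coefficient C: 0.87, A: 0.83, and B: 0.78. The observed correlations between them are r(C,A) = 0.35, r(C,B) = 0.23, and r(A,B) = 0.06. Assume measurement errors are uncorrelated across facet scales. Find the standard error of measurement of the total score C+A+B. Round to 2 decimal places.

Var(total) = 680.84 + 301.496 = 982.336.
True-score variance = 567.408 + 301.496 = 868.904, so reliability = 0.8845.
Error variance = 982.336 − 868.904 = 113.432; SEM = √113.432 = 10.65.

10.65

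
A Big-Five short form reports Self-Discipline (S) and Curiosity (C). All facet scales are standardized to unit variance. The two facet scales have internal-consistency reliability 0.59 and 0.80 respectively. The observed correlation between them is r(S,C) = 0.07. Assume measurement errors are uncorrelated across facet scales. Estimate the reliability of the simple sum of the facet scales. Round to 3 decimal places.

0.715

Var(S+C) = 2 + 2·[0.07] = 2 + 0.14 = 2.14.
Because errors are independent across components, Cov(Tᵢ,Tⱼ) = Cov(Xᵢ,Xⱼ); the off-diagonal part of the true-score variance is the same as above.
True-score variance = [0.59 + 0.80] + 0.14 = 1.39 + 0.14 = 1.53.
Reliability = 1.53 / 2.14 = 0.715.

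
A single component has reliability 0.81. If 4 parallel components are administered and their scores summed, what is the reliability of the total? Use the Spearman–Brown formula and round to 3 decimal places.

0.945

ρ_k = kρ / (1 + (k−1)ρ) = 4·0.81 / (1 + 3·0.81) = 3.240 / 3.430 = 0.945.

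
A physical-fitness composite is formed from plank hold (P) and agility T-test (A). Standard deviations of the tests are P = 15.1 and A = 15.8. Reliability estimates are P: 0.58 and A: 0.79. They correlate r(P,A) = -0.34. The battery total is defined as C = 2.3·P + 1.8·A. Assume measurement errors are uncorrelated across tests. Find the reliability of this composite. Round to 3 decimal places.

0.496

Var(C) = 2.3²·15.1² + 1.8²·15.8² + 2·[4.14·15.1·15.8·(-0.34)] = 2015.01 − 671.65 = 1343.36.
Under uncorrelated errors the observed covariances equal the true-score covariances, so only the own-variance terms attenuate.
True-score variance = [2.3²·15.1²·0.58 + 1.8²·15.8²·0.79] − 671.65 = 1338.56 − 671.65 = 666.908.
Reliability = 666.908 / 1343.36 = 0.496.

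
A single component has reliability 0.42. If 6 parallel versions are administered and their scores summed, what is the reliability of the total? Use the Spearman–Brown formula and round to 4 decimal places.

ρ_k = kρ / (1 + (k−1)ρ) = 6·0.42 / (1 + 5·0.42) = 2.520 / 3.100 = 0.8129.

0.8129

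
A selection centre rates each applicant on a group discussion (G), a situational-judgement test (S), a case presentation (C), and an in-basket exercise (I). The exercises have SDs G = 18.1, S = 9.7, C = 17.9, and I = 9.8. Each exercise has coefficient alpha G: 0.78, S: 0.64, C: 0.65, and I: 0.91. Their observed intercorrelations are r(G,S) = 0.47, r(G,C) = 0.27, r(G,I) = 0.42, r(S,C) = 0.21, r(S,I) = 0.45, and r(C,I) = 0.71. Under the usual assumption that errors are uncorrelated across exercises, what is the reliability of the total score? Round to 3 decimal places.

Var(G+S+C+I) = 18.1² + 9.7² + 17.9² + 9.8² + 2·[18.1·9.7·0.47 + 18.1·17.9·0.27 + 18.1·9.8·0.42 + 9.7·17.9·0.21 + 9.7·9.8·0.45 + 17.9·9.8·0.71] = 838.15 + 896.565 = 1734.71.
With uncorrelated errors the cross-covariances are all true-score covariance, so they carry over unchanged; only the diagonal terms shrink to ρᵢσᵢ².
True-score variance = [18.1²·0.78 + 9.7²·0.64 + 17.9²·0.65 + 9.8²·0.91] + 896.565 = 611.416 + 896.565 = 1507.98.
Reliability = 1507.98 / 1734.71 = 0.869.

0.869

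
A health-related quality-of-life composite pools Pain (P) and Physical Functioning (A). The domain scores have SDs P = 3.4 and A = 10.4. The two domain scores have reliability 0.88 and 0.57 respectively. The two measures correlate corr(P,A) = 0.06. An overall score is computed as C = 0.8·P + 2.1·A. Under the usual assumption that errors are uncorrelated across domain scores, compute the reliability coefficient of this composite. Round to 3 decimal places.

0.581

Var(C) = 0.8²·3.4² + 2.1²·10.4² + 2·[1.68·3.4·10.4·0.06] = 484.384 + 7.12858 = 491.513.
Because errors are independent across components, Cov(Tᵢ,Tⱼ) = Cov(Xᵢ,Xⱼ); the off-diagonal part of the true-score variance is the same as above.
True-score variance = [0.8²·3.4²·0.88 + 2.1²·10.4²·0.57] + 7.12858 = 278.392 + 7.12858 = 285.521.
Reliability = 285.521 / 491.513 = 0.581.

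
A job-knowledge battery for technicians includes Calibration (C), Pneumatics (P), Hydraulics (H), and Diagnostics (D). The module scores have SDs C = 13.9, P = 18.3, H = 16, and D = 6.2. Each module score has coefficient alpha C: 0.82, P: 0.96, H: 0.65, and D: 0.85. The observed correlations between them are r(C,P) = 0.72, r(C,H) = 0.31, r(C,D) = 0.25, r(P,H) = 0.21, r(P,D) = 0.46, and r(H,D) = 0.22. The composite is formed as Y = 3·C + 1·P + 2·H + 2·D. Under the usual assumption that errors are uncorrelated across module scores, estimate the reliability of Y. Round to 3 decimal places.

0.883

Var(Y) = 3²·13.9² + 18.3² + 2²·16² + 2²·6.2² + 2·[3·13.9·18.3·0.72 + 6·13.9·16·0.31 + 6·13.9·6.2·0.25 + 2·18.3·16·0.21 + 2·18.3·6.2·0.46 + 4·16·6.2·0.22] = 3251.54 + 2814.06 = 6065.6.
Under uncorrelated errors the observed covariances equal the true-score covariances, so only the own-variance terms attenuate.
True-score variance = [3²·13.9²·0.82 + 18.3²·0.96 + 2²·16²·0.65 + 2²·6.2²·0.85] + 2814.06 = 2543.68 + 2814.06 = 5357.74.
Reliability = 5357.74 / 6065.6 = 0.883.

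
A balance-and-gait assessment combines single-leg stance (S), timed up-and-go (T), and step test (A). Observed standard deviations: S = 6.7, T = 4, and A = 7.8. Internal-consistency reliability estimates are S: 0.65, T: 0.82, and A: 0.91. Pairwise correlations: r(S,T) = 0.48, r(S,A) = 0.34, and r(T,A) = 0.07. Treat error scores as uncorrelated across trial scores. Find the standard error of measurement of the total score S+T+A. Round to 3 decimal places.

Var(total) = 121.73 + 65.6328 = 187.363.
True-score variance = 97.6629 + 65.6328 = 163.296, so reliability = 0.8715.
Error variance = 187.363 − 163.296 = 24.0671; SEM = √24.0671 = 4.906.

4.906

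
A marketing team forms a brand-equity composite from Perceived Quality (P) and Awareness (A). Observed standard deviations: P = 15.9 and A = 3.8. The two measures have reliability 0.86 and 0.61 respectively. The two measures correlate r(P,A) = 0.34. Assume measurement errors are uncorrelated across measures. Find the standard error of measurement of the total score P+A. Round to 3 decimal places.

Var(total) = 267.25 + 41.0856 = 308.336.
True-score variance = 226.225 + 41.0856 = 267.311, so reliability = 0.8669.
Error variance = 308.336 − 267.311 = 41.025; SEM = √41.025 = 6.405.

6.405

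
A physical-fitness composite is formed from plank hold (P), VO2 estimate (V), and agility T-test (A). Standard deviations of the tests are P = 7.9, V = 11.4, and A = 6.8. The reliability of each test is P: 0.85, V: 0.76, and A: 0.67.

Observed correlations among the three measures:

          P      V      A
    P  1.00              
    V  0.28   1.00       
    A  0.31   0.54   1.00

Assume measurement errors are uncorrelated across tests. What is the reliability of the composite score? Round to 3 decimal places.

Var(P+V+A) = 7.9² + 11.4² + 6.8² + 2·[7.9·11.4·0.28 + 7.9·6.8·0.31 + 11.4·6.8·0.54] = 238.61 + 167.462 = 406.072.
Under uncorrelated errors the observed covariances equal the true-score covariances, so only the own-variance terms attenuate.
True-score variance = [7.9²·0.85 + 11.4²·0.76 + 6.8²·0.67] + 167.462 = 182.799 + 167.462 = 350.26.
Reliability = 350.26 / 406.072 = 0.863.

0.863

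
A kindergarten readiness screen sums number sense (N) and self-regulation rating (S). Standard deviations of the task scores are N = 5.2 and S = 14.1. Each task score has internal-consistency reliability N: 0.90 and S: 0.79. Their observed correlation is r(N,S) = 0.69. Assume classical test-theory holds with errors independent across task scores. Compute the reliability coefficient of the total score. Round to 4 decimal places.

0.8641

Var(N+S) = 5.2² + 14.1² + 2·[5.2·14.1·0.69] = 225.85 + 101.182 = 327.032.
Because errors are independent across components, Cov(Tᵢ,Tⱼ) = Cov(Xᵢ,Xⱼ); the off-diagonal part of the true-score variance is the same as above.
True-score variance = [5.2²·0.90 + 14.1²·0.79] + 101.182 = 181.396 + 101.182 = 282.577.
Reliability = 282.577 / 327.032 = 0.8641.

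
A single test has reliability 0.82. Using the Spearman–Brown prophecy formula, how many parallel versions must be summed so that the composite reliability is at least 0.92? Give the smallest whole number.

3

k ≥ ρ*(1−ρ₁)/(ρ₁(1−ρ*)) = 0.92·0.18 / (0.82·0.08) = 2.524.
Smallest integer k = 3.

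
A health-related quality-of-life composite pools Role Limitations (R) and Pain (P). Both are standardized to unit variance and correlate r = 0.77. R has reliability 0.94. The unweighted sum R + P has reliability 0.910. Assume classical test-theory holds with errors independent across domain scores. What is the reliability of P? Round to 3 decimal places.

Var(R+P) = 2 + 2·0.77 = 3.540.
True-score variance = ρ_R + ρ_P + 2·0.77, so 0.910 = (0.94 + ρ_P + 1.54) / 3.540.
ρ_P = 0.910·3.540 − 0.94 − 1.54 = 0.741.

0.741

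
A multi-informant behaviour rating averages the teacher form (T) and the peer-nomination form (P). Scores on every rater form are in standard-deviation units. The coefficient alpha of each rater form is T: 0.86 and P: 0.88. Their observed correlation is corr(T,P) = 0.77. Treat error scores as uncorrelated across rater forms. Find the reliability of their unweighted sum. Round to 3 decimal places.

0.927

Var(T+P) = 2 + 2·[0.77] = 2 + 1.54 = 3.54.
With uncorrelated errors the cross-covariances are all true-score covariance, so they carry over unchanged; only the diagonal terms shrink to ρᵢσᵢ².
True-score variance = [0.86 + 0.88] + 1.54 = 1.74 + 1.54 = 3.28.
Reliability = 3.28 / 3.54 = 0.927.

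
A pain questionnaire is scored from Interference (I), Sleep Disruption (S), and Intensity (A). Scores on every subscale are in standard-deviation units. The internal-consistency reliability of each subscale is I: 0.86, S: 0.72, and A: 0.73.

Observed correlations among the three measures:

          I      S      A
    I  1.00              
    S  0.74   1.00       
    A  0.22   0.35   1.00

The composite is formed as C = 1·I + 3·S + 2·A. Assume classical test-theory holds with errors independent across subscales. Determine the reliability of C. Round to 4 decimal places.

0.8410

Var(C) = 1 + 3² + 2² + 2·[3·0.74 + 2·0.22 + 6·0.35] = 14 + 9.52 = 23.52.
Under uncorrelated errors the observed covariances equal the true-score covariances, so only the own-variance terms attenuate.
True-score variance = [0.86 + 3²·0.72 + 2²·0.73] + 9.52 = 10.26 + 9.52 = 19.78.
Reliability = 19.78 / 23.52 = 0.8410.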